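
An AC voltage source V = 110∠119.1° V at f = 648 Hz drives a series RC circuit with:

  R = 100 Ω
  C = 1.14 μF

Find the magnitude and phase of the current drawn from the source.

Step 1 — Angular frequency: ω = 2π·f = 2π·648 = 4072 rad/s.
Step 2 — Component impedances:
  R: Z = R = 100 Ω
  C: Z = 1/(jωC) = -j/(ω·C) = 0 - j215.4 Ω
Step 3 — Series combination: Z_total = R + C = 100 - j215.4 Ω = 237.5∠-65.1° Ω.
Step 4 — Source phasor: V = 110∠119.1° V = -53.5 + j96.11 V.
Step 5 — Ohm's law: I = V / Z_total = (-53.5 + j96.11) / (100 - j215.4) = -0.4619 - j0.03393 A.
Step 6 — Convert to polar: |I| = 0.4631 A, ∠I = -175.8°.

I = 0.4631∠-175.8° A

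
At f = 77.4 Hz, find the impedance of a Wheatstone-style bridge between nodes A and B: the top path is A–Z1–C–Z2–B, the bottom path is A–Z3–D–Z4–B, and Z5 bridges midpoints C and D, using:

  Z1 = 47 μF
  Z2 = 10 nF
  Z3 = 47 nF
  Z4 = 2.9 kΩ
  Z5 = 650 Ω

Step 1 — Angular frequency: ω = 2π·f = 2π·77.4 = 486.3 rad/s.
Step 2 — Component impedances:
  Z1: Z = 1/(jωC) = -j/(ω·C) = 0 - j43.75 Ω
  Z2: Z = 1/(jωC) = -j/(ω·C) = 0 - j2.056e+05 Ω
  Z3: Z = 1/(jωC) = -j/(ω·C) = 0 - j4.375e+04 Ω
  Z4: Z = R = 2900 Ω
  Z5: Z = R = 650 Ω
Step 3 — Bridge requires nodal analysis (the Z5 bridge couples midpoints C and D, so the two paths cannot be reduced to a simple series/parallel combination). Setting node B to ground and injecting 1 A at node A, the 3-node admittance system at A, C, D solves to V_A = Z_AB = 3547 - j114.6 Ω = 3549∠-1.8° Ω.

Z = 3547 - j114.6 Ω = 3549∠-1.8° Ω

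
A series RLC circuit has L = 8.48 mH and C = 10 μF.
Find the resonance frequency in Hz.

Step 1 — Resonance condition Im(Z)=0 gives ω₀ = 1/√(LC).
Step 2 — ω₀ = 1/√(0.00848·1e-05) = 3434 rad/s.
Step 3 — f₀ = ω₀/(2π) = 546.5 Hz.

f₀ = 546.5 Hz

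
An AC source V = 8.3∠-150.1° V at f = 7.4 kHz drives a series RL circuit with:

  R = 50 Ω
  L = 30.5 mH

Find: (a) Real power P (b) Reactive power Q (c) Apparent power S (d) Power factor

Step 1 — Angular frequency: ω = 2π·f = 2π·7400 = 4.65e+04 rad/s.
Step 2 — Component impedances:
  R: Z = R = 50 Ω
  L: Z = jωL = j·4.65e+04·0.0305 = 0 + j1418 Ω
Step 3 — Series combination: Z_total = R + L = 50 + j1418 Ω = 1419∠88.0° Ω.
Step 4 — Source phasor: V = 8.3∠-150.1° V = -7.195 - j4.137 V.
Step 5 — Current: I = V / Z = -0.003093 + j0.004965 A = 0.005849∠121.9° A.
Step 6 — Complex power: S = V·I* = 0.001711 + j0.04852 VA.
Step 7 — Real power: P = Re(S) = 0.001711 W.
Step 8 — Reactive power: Q = Im(S) = 0.04852 VAR.
Step 9 — Apparent power: |S| = 0.04855 VA.
Step 10 — Power factor: PF = P/|S| = 0.03524 (lagging).

(a) P = 0.001711 W  (b) Q = 0.04852 VAR  (c) S = 0.04855 VA  (d) PF = 0.03524 (lagging)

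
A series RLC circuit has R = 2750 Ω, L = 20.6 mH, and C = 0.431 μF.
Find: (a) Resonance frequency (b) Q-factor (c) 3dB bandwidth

Step 1 — Resonance condition Im(Z)=0 gives ω₀ = 1/√(LC).
Step 2 — ω₀ = 1/√(0.0206·4.31e-07) = 1.061e+04 rad/s.
Step 3 — f₀ = ω₀/(2π) = 1689 Hz.
Step 4 — Series Q: Q = ω₀L/R = 1.061e+04·0.0206/2750 = 0.0795.
Step 5 — 3dB bandwidth: Δω = ω₀/Q = 1.335e+05 rad/s; BW = Δω/(2π) = 2.125e+04 Hz.

(a) f₀ = 1689 Hz  (b) Q = 0.0795  (c) BW = 2.125e+04 Hz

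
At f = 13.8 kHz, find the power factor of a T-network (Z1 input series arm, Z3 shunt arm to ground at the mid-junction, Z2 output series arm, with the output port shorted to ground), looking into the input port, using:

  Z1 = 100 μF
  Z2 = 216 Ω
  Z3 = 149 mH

Step 1 — Angular frequency: ω = 2π·f = 2π·1.38e+04 = 8.671e+04 rad/s.
Step 2 — Component impedances:
  Z1: Z = 1/(jωC) = -j/(ω·C) = 0 - j0.1153 Ω
  Z2: Z = R = 216 Ω
  Z3: Z = jωL = j·8.671e+04·0.149 = 0 + j1.292e+04 Ω
Step 3 — With the output port shorted to ground, the output series arm Z2 runs from the junction to ground; the shunt arm Z3 also runs from the junction to ground. They appear in parallel: Z3 || Z2 = 215.9 + j3.61 Ω.
Step 4 — Series with input arm Z1: Z_in = Z1 + (Z3 || Z2) = 215.9 + j3.495 Ω = 216∠0.9° Ω.
Step 5 — Power factor: PF = cos(φ) = Re(Z)/|Z| = 215.94/215.97 = 0.9999.
Step 6 — Type: Im(Z) = 3.495 ⇒ lagging (phase φ = 0.9°).

PF = 0.9999 (lagging, φ = 0.9°)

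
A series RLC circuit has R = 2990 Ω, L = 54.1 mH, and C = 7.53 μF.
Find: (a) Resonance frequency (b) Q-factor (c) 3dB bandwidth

Step 1 — Resonance: ω₀ = 1/√(LC) = 1/√(0.0541·7.53e-06) = 1567 rad/s.
Step 2 — f₀ = ω₀/(2π) = 249.4 Hz.
Step 3 — Series Q: Q = ω₀L/R = 1567·0.0541/2990 = 0.02835.
Step 4 — Bandwidth: Δω = ω₀/Q = 5.527e+04 rad/s; BW = Δω/(2π) = 8796 Hz.

(a) f₀ = 249.4 Hz  (b) Q = 0.02835  (c) BW = 8796 Hz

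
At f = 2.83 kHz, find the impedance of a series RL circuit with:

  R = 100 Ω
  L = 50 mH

Step 1 — Angular frequency: ω = 2π·f = 2π·2830 = 1.778e+04 rad/s.
Step 2 — Component impedances:
  R: Z = R = 100 Ω
  L: Z = jωL = j·1.778e+04·0.05 = 0 + j889.1 Ω
Step 3 — Series combination: Z_total = R + L = 100 + j889.1 Ω = 894.7∠83.6° Ω.

Z = 100 + j889.1 Ω = 894.7∠83.6° Ω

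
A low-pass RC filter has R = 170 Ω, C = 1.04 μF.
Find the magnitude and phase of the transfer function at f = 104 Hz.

Step 1 — Angular frequency: ω = 2π·104 = 653.5 rad/s.
Step 2 — Transfer function: H(jω) = 1/(1 + jωRC).
Step 3 — Denominator: 1 + jωRC = 1 + j·653.5·170·1.04e-06 = 1 + j0.1155.
Step 4 — H = 0.9868 - j0.114.
Step 5 — Magnitude: |H| = 0.9934 (-0.1 dB); phase: φ = -6.6°.

|H| = 0.9934 (-0.1 dB), φ = -6.6°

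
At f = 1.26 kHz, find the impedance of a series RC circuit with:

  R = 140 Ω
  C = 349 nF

Step 1 — Angular frequency: ω = 2π·f = 2π·1260 = 7917 rad/s.
Step 2 — Component impedances:
  R: Z = R = 140 Ω
  C: Z = 1/(jωC) = -j/(ω·C) = 0 - j361.9 Ω
Step 3 — Series combination: Z_total = R + C = 140 - j361.9 Ω = 388.1∠-68.9° Ω.

Z = 140 - j361.9 Ω = 388.1∠-68.9° Ω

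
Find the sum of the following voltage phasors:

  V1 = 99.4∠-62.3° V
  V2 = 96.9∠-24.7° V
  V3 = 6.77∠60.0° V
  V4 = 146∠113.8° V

Step 1 — Convert each phasor to rectangular form:
  V1 = 99.4·(cos(-62.3°) + j·sin(-62.3°)) = 46.21 - j88.01 V
  V2 = 96.9·(cos(-24.7°) + j·sin(-24.7°)) = 88.03 - j40.49 V
  V3 = 6.77·(cos(60.0°) + j·sin(60.0°)) = 3.385 + j5.863 V
  V4 = 146·(cos(113.8°) + j·sin(113.8°)) = -58.92 + j133.6 V
Step 2 — Sum components: V_total = 78.71 + j10.95 V.
Step 3 — Convert to polar: |V_total| = 79.46 V, ∠V_total = 7.9°.

V_total = 79.46∠7.9° V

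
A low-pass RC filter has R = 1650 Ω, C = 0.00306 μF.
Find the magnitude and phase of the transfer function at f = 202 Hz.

Step 1 — Angular frequency: ω = 2π·202 = 1269 rad/s.
Step 2 — Transfer function: H(jω) = 1/(1 + jωRC).
Step 3 — Denominator: 1 + jωRC = 1 + j·1269·1650·3.06e-09 = 1 + j0.006408.
Step 4 — H = 1 - j0.006408.
Step 5 — Magnitude: |H| = 1 (-0.0 dB); phase: φ = -0.4°.

|H| = 1 (-0.0 dB), φ = -0.4°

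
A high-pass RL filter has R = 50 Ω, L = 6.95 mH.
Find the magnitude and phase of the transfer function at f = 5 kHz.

Step 1 — Angular frequency: ω = 2π·5000 = 3.142e+04 rad/s.
Step 2 — Transfer function: H(jω) = jωL/(R + jωL).
Step 3 — Numerator jωL = j·218.3; denominator R + jωL = 50 + j218.3.
Step 4 — H = 0.9502 + j0.2176.
Step 5 — Magnitude: |H| = 0.9748 (-0.2 dB); phase: φ = 12.9°.

|H| = 0.9748 (-0.2 dB), φ = 12.9°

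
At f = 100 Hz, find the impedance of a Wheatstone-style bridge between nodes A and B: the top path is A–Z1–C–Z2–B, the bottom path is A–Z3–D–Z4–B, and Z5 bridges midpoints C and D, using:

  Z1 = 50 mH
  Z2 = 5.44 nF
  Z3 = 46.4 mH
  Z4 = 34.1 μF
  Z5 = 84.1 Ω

Step 1 — Angular frequency: ω = 2π·f = 2π·100 = 628.3 rad/s.
Step 2 — Component impedances:
  Z1: Z = jωL = j·628.3·0.05 = 0 + j31.42 Ω
  Z2: Z = 1/(jωC) = -j/(ω·C) = 0 - j2.926e+05 Ω
  Z3: Z = jωL = j·628.3·0.0464 = 0 + j29.15 Ω
  Z4: Z = 1/(jωC) = -j/(ω·C) = 0 - j46.67 Ω
  Z5: Z = R = 84.1 Ω
Step 3 — Bridge requires nodal analysis (the Z5 bridge couples midpoints C and D, so the two paths cannot be reduced to a simple series/parallel combination). Setting node B to ground and injecting 1 A at node A, the 3-node admittance system at A, C, D solves to V_A = Z_AB = 6.652 - j22.31 Ω = 23.28∠-73.4° Ω.

Z = 6.652 - j22.31 Ω = 23.28∠-73.4° Ω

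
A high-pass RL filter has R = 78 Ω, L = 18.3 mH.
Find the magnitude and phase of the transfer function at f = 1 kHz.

Step 1 — Angular frequency: ω = 2π·1000 = 6283 rad/s.
Step 2 — Transfer function: H(jω) = jωL/(R + jωL).
Step 3 — Numerator jωL = j·115; denominator R + jωL = 78 + j115.
Step 4 — H = 0.6848 + j0.4646.
Step 5 — Magnitude: |H| = 0.8276 (-1.6 dB); phase: φ = 34.2°.

|H| = 0.8276 (-1.6 dB), φ = 34.2°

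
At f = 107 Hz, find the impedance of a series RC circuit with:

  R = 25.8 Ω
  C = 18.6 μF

Step 1 — Angular frequency: ω = 2π·f = 2π·107 = 672.3 rad/s.
Step 2 — Component impedances:
  R: Z = R = 25.8 Ω
  C: Z = 1/(jωC) = -j/(ω·C) = 0 - j79.97 Ω
Step 3 — Series combination: Z_total = R + C = 25.8 - j79.97 Ω = 84.03∠-72.1° Ω.

Z = 25.8 - j79.97 Ω = 84.03∠-72.1° Ω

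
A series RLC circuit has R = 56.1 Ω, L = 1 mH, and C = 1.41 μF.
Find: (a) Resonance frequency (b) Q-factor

Step 1 — Resonance condition Im(Z)=0 gives ω₀ = 1/√(LC).
Step 2 — ω₀ = 1/√(0.001·1.41e-06) = 2.663e+04 rad/s.
Step 3 — f₀ = ω₀/(2π) = 4238 Hz.
Step 4 — Series Q: Q = ω₀L/R = 2.663e+04·0.001/56.1 = 0.4747.

(a) f₀ = 4238 Hz  (b) Q = 0.4747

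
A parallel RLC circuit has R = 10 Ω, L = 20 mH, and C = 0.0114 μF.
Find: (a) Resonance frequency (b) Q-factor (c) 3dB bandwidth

Step 1 — Resonance: ω₀ = 1/√(LC) = 1/√(0.02·1.14e-08) = 6.623e+04 rad/s.
Step 2 — f₀ = ω₀/(2π) = 1.054e+04 Hz.
Step 3 — Parallel Q: Q = R/(ω₀L) = 10/(6.623e+04·0.02) = 0.00755.
Step 4 — Bandwidth: Δω = ω₀/Q = 8.772e+06 rad/s; BW = Δω/(2π) = 1.396e+06 Hz.

(a) f₀ = 1.054e+04 Hz  (b) Q = 0.00755  (c) BW = 1.396e+06 Hz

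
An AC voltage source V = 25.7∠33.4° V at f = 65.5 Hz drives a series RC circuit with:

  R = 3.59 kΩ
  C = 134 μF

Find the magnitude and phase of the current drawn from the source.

Step 1 — Angular frequency: ω = 2π·f = 2π·65.5 = 411.5 rad/s.
Step 2 — Component impedances:
  R: Z = R = 3590 Ω
  C: Z = 1/(jωC) = -j/(ω·C) = 0 - j18.13 Ω
Step 3 — Series combination: Z_total = R + C = 3590 - j18.13 Ω = 3590∠-0.3° Ω.
Step 4 — Source phasor: V = 25.7∠33.4° V = 21.46 + j14.15 V.
Step 5 — Ohm's law: I = V / Z_total = (21.46 + j14.15) / (3590 - j18.13) = 0.005956 + j0.003971 A.
Step 6 — Convert to polar: |I| = 0.007159 A, ∠I = 33.7°.

I = 0.007159∠33.7° A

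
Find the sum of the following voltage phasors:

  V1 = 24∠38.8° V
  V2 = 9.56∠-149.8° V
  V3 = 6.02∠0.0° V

Step 1 — Convert each phasor to rectangular form:
  V1 = 24·(cos(38.8°) + j·sin(38.8°)) = 18.7 + j15.04 V
  V2 = 9.56·(cos(-149.8°) + j·sin(-149.8°)) = -8.262 - j4.809 V
  V3 = 6.02·(cos(0.0°) + j·sin(0.0°)) = 6.02 V
Step 2 — Sum components: V_total = 16.46 + j10.23 V.
Step 3 — Convert to polar: |V_total| = 19.38 V, ∠V_total = 31.9°.

V_total = 19.38∠31.9° V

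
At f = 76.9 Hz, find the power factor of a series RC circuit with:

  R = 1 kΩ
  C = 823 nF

Step 1 — Angular frequency: ω = 2π·f = 2π·76.9 = 483.2 rad/s.
Step 2 — Component impedances:
  R: Z = R = 1000 Ω
  C: Z = 1/(jωC) = -j/(ω·C) = 0 - j2515 Ω
Step 3 — Series combination: Z_total = R + C = 1000 - j2515 Ω = 2706∠-68.3° Ω.
Step 4 — Power factor: PF = cos(φ) = Re(Z)/|Z| = 1000/2706 = 0.3695.
Step 5 — Type: Im(Z) = -2515 ⇒ leading (phase φ = -68.3°).

PF = 0.3695 (leading, φ = -68.3°)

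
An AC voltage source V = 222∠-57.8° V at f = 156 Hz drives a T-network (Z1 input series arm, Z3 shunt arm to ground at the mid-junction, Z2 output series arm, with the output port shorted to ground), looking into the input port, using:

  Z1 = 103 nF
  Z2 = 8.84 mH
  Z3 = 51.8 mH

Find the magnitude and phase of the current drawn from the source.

Step 1 — Angular frequency: ω = 2π·f = 2π·156 = 980.2 rad/s.
Step 2 — Component impedances:
  Z1: Z = 1/(jωC) = -j/(ω·C) = 0 - j9905 Ω
  Z2: Z = jωL = j·980.2·0.00884 = 0 + j8.665 Ω
  Z3: Z = jωL = j·980.2·0.0518 = 0 + j50.77 Ω
Step 3 — With the output port shorted to ground, the output series arm Z2 runs from the junction to ground; the shunt arm Z3 also runs from the junction to ground. They appear in parallel: Z3 || Z2 = 0 + j7.402 Ω.
Step 4 — Series with input arm Z1: Z_in = Z1 + (Z3 || Z2) = 0 - j9898 Ω = 9898∠-90.0° Ω.
Step 5 — Source phasor: V = 222∠-57.8° V = 118.3 - j187.9 V.
Step 6 — Ohm's law: I = V / Z_total = (118.3 - j187.9) / (0 - j9898) = 0.01898 + j0.01195 A.
Step 7 — Convert to polar: |I| = 0.02243 A, ∠I = 32.2°.

I = 0.02243∠32.2° A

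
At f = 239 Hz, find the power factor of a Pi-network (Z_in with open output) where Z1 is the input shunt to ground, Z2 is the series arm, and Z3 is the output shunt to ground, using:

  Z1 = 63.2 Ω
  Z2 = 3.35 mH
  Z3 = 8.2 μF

Step 1 — Angular frequency: ω = 2π·f = 2π·239 = 1502 rad/s.
Step 2 — Component impedances:
  Z1: Z = R = 63.2 Ω
  Z2: Z = jωL = j·1502·0.00335 = 0 + j5.031 Ω
  Z3: Z = 1/(jωC) = -j/(ω·C) = 0 - j81.21 Ω
Step 3 — With open output, the series arm Z2 and the output shunt Z3 appear in series to ground: Z2 + Z3 = 0 - j76.18 Ω.
Step 4 — Parallel with input shunt Z1: Z_in = Z1 || (Z2 + Z3) = 37.43 - j31.06 Ω = 48.64∠-39.7° Ω.
Step 5 — Power factor: PF = cos(φ) = Re(Z)/|Z| = 37.435/48.64 = 0.7696.
Step 6 — Type: Im(Z) = -31.06 ⇒ leading (phase φ = -39.7°).

PF = 0.7696 (leading, φ = -39.7°)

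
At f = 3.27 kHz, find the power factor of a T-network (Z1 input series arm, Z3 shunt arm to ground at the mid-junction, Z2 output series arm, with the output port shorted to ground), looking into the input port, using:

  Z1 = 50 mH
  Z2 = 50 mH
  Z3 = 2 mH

Step 1 — Angular frequency: ω = 2π·f = 2π·3270 = 2.055e+04 rad/s.
Step 2 — Component impedances:
  Z1: Z = jωL = j·2.055e+04·0.05 = 0 + j1027 Ω
  Z2: Z = jωL = j·2.055e+04·0.05 = 0 + j1027 Ω
  Z3: Z = jωL = j·2.055e+04·0.002 = 0 + j41.09 Ω
Step 3 — With the output port shorted to ground, the output series arm Z2 runs from the junction to ground; the shunt arm Z3 also runs from the junction to ground. They appear in parallel: Z3 || Z2 = 0 + j39.51 Ω.
Step 4 — Series with input arm Z1: Z_in = Z1 + (Z3 || Z2) = 0 + j1067 Ω = 1067∠90.0° Ω.
Step 5 — Power factor: PF = cos(φ) = Re(Z)/|Z| = 0/1067 = 0.
Step 6 — Type: Im(Z) = 1067 ⇒ lagging (phase φ = 90.0°).

PF = 0 (lagging, φ = 90.0°)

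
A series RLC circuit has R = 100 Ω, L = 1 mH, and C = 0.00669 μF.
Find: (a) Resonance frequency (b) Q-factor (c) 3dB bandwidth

Step 1 — Resonance: ω₀ = 1/√(LC) = 1/√(0.001·6.69e-09) = 3.866e+05 rad/s.
Step 2 — f₀ = ω₀/(2π) = 6.153e+04 Hz.
Step 3 — Series Q: Q = ω₀L/R = 3.866e+05·0.001/100 = 3.866.
Step 4 — Bandwidth: Δω = ω₀/Q = 1e+05 rad/s; BW = Δω/(2π) = 1.592e+04 Hz.

(a) f₀ = 6.153e+04 Hz  (b) Q = 3.866  (c) BW = 1.592e+04 Hz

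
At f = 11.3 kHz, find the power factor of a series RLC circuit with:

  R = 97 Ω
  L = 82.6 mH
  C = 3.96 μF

Step 1 — Angular frequency: ω = 2π·f = 2π·1.13e+04 = 7.1e+04 rad/s.
Step 2 — Component impedances:
  R: Z = R = 97 Ω
  L: Z = jωL = j·7.1e+04·0.0826 = 0 + j5865 Ω
  C: Z = 1/(jωC) = -j/(ω·C) = 0 - j3.557 Ω
Step 3 — Series combination: Z_total = R + L + C = 97 + j5861 Ω = 5862∠89.1° Ω.
Step 4 — Power factor: PF = cos(φ) = Re(Z)/|Z| = 97/5862 = 0.01655.
Step 5 — Type: Im(Z) = 5861 ⇒ lagging (phase φ = 89.1°).

PF = 0.01655 (lagging, φ = 89.1°)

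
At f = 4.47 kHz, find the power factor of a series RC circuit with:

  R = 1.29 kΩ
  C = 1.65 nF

Step 1 — Angular frequency: ω = 2π·f = 2π·4470 = 2.809e+04 rad/s.
Step 2 — Component impedances:
  R: Z = R = 1290 Ω
  C: Z = 1/(jωC) = -j/(ω·C) = 0 - j2.158e+04 Ω
Step 3 — Series combination: Z_total = R + C = 1290 - j2.158e+04 Ω = 2.162e+04∠-86.6° Ω.
Step 4 — Power factor: PF = cos(φ) = Re(Z)/|Z| = 1290/2.162e+04 = 0.05967.
Step 5 — Type: Im(Z) = -2.158e+04 ⇒ leading (phase φ = -86.6°).

PF = 0.05967 (leading, φ = -86.6°)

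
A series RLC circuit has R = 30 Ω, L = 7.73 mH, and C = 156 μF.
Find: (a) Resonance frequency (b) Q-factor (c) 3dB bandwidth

Step 1 — Resonance: ω₀ = 1/√(LC) = 1/√(0.00773·0.000156) = 910.6 rad/s.
Step 2 — f₀ = ω₀/(2π) = 144.9 Hz.
Step 3 — Series Q: Q = ω₀L/R = 910.6·0.00773/30 = 0.2346.
Step 4 — Bandwidth: Δω = ω₀/Q = 3881 rad/s; BW = Δω/(2π) = 617.7 Hz.

(a) f₀ = 144.9 Hz  (b) Q = 0.2346  (c) BW = 617.7 Hz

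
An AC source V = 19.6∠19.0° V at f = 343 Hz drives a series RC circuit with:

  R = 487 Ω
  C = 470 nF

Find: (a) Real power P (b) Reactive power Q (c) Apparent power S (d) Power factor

Step 1 — Angular frequency: ω = 2π·f = 2π·343 = 2155 rad/s.
Step 2 — Component impedances:
  R: Z = R = 487 Ω
  C: Z = 1/(jωC) = -j/(ω·C) = 0 - j987.3 Ω
Step 3 — Series combination: Z_total = R + C = 487 - j987.3 Ω = 1101∠-63.7° Ω.
Step 4 — Source phasor: V = 19.6∠19.0° V = 18.53 + j6.381 V.
Step 5 — Current: I = V / Z = 0.002249 + j0.01766 A = 0.0178∠82.7° A.
Step 6 — Complex power: S = V·I* = 0.1544 - j0.313 VA.
Step 7 — Real power: P = Re(S) = 0.1544 W.
Step 8 — Reactive power: Q = Im(S) = -0.313 VAR.
Step 9 — Apparent power: |S| = 0.349 VA.
Step 10 — Power factor: PF = P/|S| = 0.4424 (leading).

(a) P = 0.1544 W  (b) Q = -0.313 VAR  (c) S = 0.349 VA  (d) PF = 0.4424 (leading)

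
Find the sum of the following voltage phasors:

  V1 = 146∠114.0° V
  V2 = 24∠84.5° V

Step 1 — Convert each phasor to rectangular form:
  V1 = 146·(cos(114.0°) + j·sin(114.0°)) = -59.38 + j133.4 V
  V2 = 24·(cos(84.5°) + j·sin(84.5°)) = 2.3 + j23.89 V
Step 2 — Sum components: V_total = -57.08 + j157.3 V.
Step 3 — Convert to polar: |V_total| = 167.3 V, ∠V_total = 109.9°.

V_total = 167.3∠109.9° V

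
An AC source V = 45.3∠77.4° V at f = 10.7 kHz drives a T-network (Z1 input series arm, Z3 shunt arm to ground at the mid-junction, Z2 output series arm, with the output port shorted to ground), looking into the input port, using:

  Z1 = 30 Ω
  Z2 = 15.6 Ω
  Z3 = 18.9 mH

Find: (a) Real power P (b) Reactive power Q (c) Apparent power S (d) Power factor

Step 1 — Angular frequency: ω = 2π·f = 2π·1.07e+04 = 6.723e+04 rad/s.
Step 2 — Component impedances:
  Z1: Z = R = 30 Ω
  Z2: Z = R = 15.6 Ω
  Z3: Z = jωL = j·6.723e+04·0.0189 = 0 + j1271 Ω
Step 3 — With the output port shorted to ground, the output series arm Z2 runs from the junction to ground; the shunt arm Z3 also runs from the junction to ground. They appear in parallel: Z3 || Z2 = 15.6 + j0.1915 Ω.
Step 4 — Series with input arm Z1: Z_in = Z1 + (Z3 || Z2) = 45.6 + j0.1915 Ω = 45.6∠0.2° Ω.
Step 5 — Source phasor: V = 45.3∠77.4° V = 9.882 + j44.21 V.
Step 6 — Current: I = V / Z = 0.2208 + j0.9686 A = 0.9935∠77.2° A.
Step 7 — Complex power: S = V·I* = 45 + j0.189 VA.
Step 8 — Real power: P = Re(S) = 45 W.
Step 9 — Reactive power: Q = Im(S) = 0.189 VAR.
Step 10 — Apparent power: |S| = 45 VA.
Step 11 — Power factor: PF = P/|S| = 1 (lagging).

(a) P = 45 W  (b) Q = 0.189 VAR  (c) S = 45 VA  (d) PF = 1 (lagging)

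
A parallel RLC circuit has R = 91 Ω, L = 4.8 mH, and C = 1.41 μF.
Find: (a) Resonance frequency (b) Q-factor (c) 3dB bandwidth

Step 1 — Resonance: ω₀ = 1/√(LC) = 1/√(0.0048·1.41e-06) = 1.216e+04 rad/s.
Step 2 — f₀ = ω₀/(2π) = 1935 Hz.
Step 3 — Parallel Q: Q = R/(ω₀L) = 91/(1.216e+04·0.0048) = 1.56.
Step 4 — Bandwidth: Δω = ω₀/Q = 7794 rad/s; BW = Δω/(2π) = 1240 Hz.

(a) f₀ = 1935 Hz  (b) Q = 1.56  (c) BW = 1240 Hz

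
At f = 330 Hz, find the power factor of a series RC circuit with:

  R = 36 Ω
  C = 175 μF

Step 1 — Angular frequency: ω = 2π·f = 2π·330 = 2073 rad/s.
Step 2 — Component impedances:
  R: Z = R = 36 Ω
  C: Z = 1/(jωC) = -j/(ω·C) = 0 - j2.756 Ω
Step 3 — Series combination: Z_total = R + C = 36 - j2.756 Ω = 36.11∠-4.4° Ω.
Step 4 — Power factor: PF = cos(φ) = Re(Z)/|Z| = 36/36.105 = 0.9971.
Step 5 — Type: Im(Z) = -2.756 ⇒ leading (phase φ = -4.4°).

PF = 0.9971 (leading, φ = -4.4°)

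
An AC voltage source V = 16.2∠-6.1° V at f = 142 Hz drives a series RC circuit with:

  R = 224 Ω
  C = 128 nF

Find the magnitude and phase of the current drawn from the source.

Step 1 — Angular frequency: ω = 2π·f = 2π·142 = 892.2 rad/s.
Step 2 — Component impedances:
  R: Z = R = 224 Ω
  C: Z = 1/(jωC) = -j/(ω·C) = 0 - j8756 Ω
Step 3 — Series combination: Z_total = R + C = 224 - j8756 Ω = 8759∠-88.5° Ω.
Step 4 — Source phasor: V = 16.2∠-6.1° V = 16.11 - j1.721 V.
Step 5 — Ohm's law: I = V / Z_total = (16.11 - j1.721) / (224 - j8756) = 0.0002435 + j0.001833 A.
Step 6 — Convert to polar: |I| = 0.001849 A, ∠I = 82.4°.

I = 0.001849∠82.4° A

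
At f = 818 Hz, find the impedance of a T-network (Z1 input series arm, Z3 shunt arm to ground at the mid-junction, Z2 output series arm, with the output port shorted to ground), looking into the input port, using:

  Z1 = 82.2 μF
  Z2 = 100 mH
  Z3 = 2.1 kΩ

Step 1 — Angular frequency: ω = 2π·f = 2π·818 = 5140 rad/s.
Step 2 — Component impedances:
  Z1: Z = 1/(jωC) = -j/(ω·C) = 0 - j2.367 Ω
  Z2: Z = jωL = j·5140·0.1 = 0 + j514 Ω
  Z3: Z = R = 2100 Ω
Step 3 — With the output port shorted to ground, the output series arm Z2 runs from the junction to ground; the shunt arm Z3 also runs from the junction to ground. They appear in parallel: Z3 || Z2 = 118.7 + j484.9 Ω.
Step 4 — Series with input arm Z1: Z_in = Z1 + (Z3 || Z2) = 118.7 + j482.6 Ω = 496.9∠76.2° Ω.

Z = 118.7 + j482.6 Ω = 496.9∠76.2° Ω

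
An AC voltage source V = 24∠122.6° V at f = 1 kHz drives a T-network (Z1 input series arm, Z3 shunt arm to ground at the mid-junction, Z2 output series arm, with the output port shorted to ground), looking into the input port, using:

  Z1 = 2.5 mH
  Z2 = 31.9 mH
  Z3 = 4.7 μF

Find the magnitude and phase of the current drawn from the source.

Step 1 — Angular frequency: ω = 2π·f = 2π·1000 = 6283 rad/s.
Step 2 — Component impedances:
  Z1: Z = jωL = j·6283·0.0025 = 0 + j15.71 Ω
  Z2: Z = jωL = j·6283·0.0319 = 0 + j200.4 Ω
  Z3: Z = 1/(jωC) = -j/(ω·C) = 0 - j33.86 Ω
Step 3 — With the output port shorted to ground, the output series arm Z2 runs from the junction to ground; the shunt arm Z3 also runs from the junction to ground. They appear in parallel: Z3 || Z2 = 0 - j40.75 Ω.
Step 4 — Series with input arm Z1: Z_in = Z1 + (Z3 || Z2) = 0 - j25.04 Ω = 25.04∠-90.0° Ω.
Step 5 — Source phasor: V = 24∠122.6° V = -12.93 + j20.22 V.
Step 6 — Ohm's law: I = V / Z_total = (-12.93 + j20.22) / (0 - j25.04) = -0.8075 - j0.5164 A.
Step 7 — Convert to polar: |I| = 0.9585 A, ∠I = -147.4°.

I = 0.9585∠-147.4° A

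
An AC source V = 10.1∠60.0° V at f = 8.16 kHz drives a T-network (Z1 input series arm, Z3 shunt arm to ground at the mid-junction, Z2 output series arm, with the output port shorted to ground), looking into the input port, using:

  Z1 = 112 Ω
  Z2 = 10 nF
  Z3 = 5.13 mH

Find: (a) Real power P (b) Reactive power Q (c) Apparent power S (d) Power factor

Step 1 — Angular frequency: ω = 2π·f = 2π·8160 = 5.127e+04 rad/s.
Step 2 — Component impedances:
  Z1: Z = R = 112 Ω
  Z2: Z = 1/(jωC) = -j/(ω·C) = 0 - j1950 Ω
  Z3: Z = jωL = j·5.127e+04·0.00513 = 0 + j263 Ω
Step 3 — With the output port shorted to ground, the output series arm Z2 runs from the junction to ground; the shunt arm Z3 also runs from the junction to ground. They appear in parallel: Z3 || Z2 = 0 + j304 Ω.
Step 4 — Series with input arm Z1: Z_in = Z1 + (Z3 || Z2) = 112 + j304 Ω = 324∠69.8° Ω.
Step 5 — Source phasor: V = 10.1∠60.0° V = 5.05 + j8.747 V.
Step 6 — Current: I = V / Z = 0.03072 - j0.005293 A = 0.03117∠-9.8° A.
Step 7 — Complex power: S = V·I* = 0.1088 + j0.2954 VA.
Step 8 — Real power: P = Re(S) = 0.1088 W.
Step 9 — Reactive power: Q = Im(S) = 0.2954 VAR.
Step 10 — Apparent power: |S| = 0.3149 VA.
Step 11 — Power factor: PF = P/|S| = 0.3457 (lagging).

(a) P = 0.1088 W  (b) Q = 0.2954 VAR  (c) S = 0.3149 VA  (d) PF = 0.3457 (lagging)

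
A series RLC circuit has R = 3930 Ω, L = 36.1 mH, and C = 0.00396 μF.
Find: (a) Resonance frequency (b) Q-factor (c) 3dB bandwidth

Step 1 — Resonance: ω₀ = 1/√(LC) = 1/√(0.0361·3.96e-09) = 8.364e+04 rad/s.
Step 2 — f₀ = ω₀/(2π) = 1.331e+04 Hz.
Step 3 — Series Q: Q = ω₀L/R = 8.364e+04·0.0361/3930 = 0.7683.
Step 4 — Bandwidth: Δω = ω₀/Q = 1.089e+05 rad/s; BW = Δω/(2π) = 1.733e+04 Hz.

(a) f₀ = 1.331e+04 Hz  (b) Q = 0.7683  (c) BW = 1.733e+04 Hz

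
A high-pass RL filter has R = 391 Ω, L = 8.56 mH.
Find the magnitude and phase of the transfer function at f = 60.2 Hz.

Step 1 — Angular frequency: ω = 2π·60.2 = 378.2 rad/s.
Step 2 — Transfer function: H(jω) = jωL/(R + jωL).
Step 3 — Numerator jωL = j·3.238; denominator R + jωL = 391 + j3.238.
Step 4 — H = 6.857e-05 + j0.00828.
Step 5 — Magnitude: |H| = 0.008281 (-41.6 dB); phase: φ = 89.5°.

|H| = 0.008281 (-41.6 dB), φ = 89.5°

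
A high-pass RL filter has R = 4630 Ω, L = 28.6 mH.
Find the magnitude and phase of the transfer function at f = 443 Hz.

Step 1 — Angular frequency: ω = 2π·443 = 2783 rad/s.
Step 2 — Transfer function: H(jω) = jωL/(R + jωL).
Step 3 — Numerator jωL = j·79.61; denominator R + jωL = 4630 + j79.61.
Step 4 — H = 0.0002955 + j0.01719.
Step 5 — Magnitude: |H| = 0.01719 (-35.3 dB); phase: φ = 89.0°.

|H| = 0.01719 (-35.3 dB), φ = 89.0°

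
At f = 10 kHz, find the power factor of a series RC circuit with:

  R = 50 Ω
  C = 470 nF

Step 1 — Angular frequency: ω = 2π·f = 2π·1e+04 = 6.283e+04 rad/s.
Step 2 — Component impedances:
  R: Z = R = 50 Ω
  C: Z = 1/(jωC) = -j/(ω·C) = 0 - j33.86 Ω
Step 3 — Series combination: Z_total = R + C = 50 - j33.86 Ω = 60.39∠-34.1° Ω.
Step 4 — Power factor: PF = cos(φ) = Re(Z)/|Z| = 50/60.39 = 0.828.
Step 5 — Type: Im(Z) = -33.86 ⇒ leading (phase φ = -34.1°).

PF = 0.828 (leading, φ = -34.1°)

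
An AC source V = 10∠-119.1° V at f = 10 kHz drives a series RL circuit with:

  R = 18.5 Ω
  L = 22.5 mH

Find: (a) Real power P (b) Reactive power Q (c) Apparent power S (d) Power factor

Step 1 — Angular frequency: ω = 2π·f = 2π·1e+04 = 6.283e+04 rad/s.
Step 2 — Component impedances:
  R: Z = R = 18.5 Ω
  L: Z = jωL = j·6.283e+04·0.0225 = 0 + j1414 Ω
Step 3 — Series combination: Z_total = R + L = 18.5 + j1414 Ω = 1414∠89.3° Ω.
Step 4 — Source phasor: V = 10∠-119.1° V = -4.863 - j8.738 V.
Step 5 — Current: I = V / Z = -0.006225 + j0.003359 A = 0.007073∠151.6° A.
Step 6 — Complex power: S = V·I* = 0.0009255 + j0.07072 VA.
Step 7 — Real power: P = Re(S) = 0.0009255 W.
Step 8 — Reactive power: Q = Im(S) = 0.07072 VAR.
Step 9 — Apparent power: |S| = 0.07073 VA.
Step 10 — Power factor: PF = P/|S| = 0.01308 (lagging).

(a) P = 0.0009255 W  (b) Q = 0.07072 VAR  (c) S = 0.07073 VA  (d) PF = 0.01308 (lagging)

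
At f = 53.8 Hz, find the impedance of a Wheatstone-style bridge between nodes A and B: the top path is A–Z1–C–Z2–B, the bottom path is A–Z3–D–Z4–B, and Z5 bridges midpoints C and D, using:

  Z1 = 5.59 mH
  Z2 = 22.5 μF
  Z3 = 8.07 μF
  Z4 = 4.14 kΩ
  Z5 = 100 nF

Step 1 — Angular frequency: ω = 2π·f = 2π·53.8 = 338 rad/s.
Step 2 — Component impedances:
  Z1: Z = jωL = j·338·0.00559 = 0 + j1.89 Ω
  Z2: Z = 1/(jωC) = -j/(ω·C) = 0 - j131.5 Ω
  Z3: Z = 1/(jωC) = -j/(ω·C) = 0 - j366.6 Ω
  Z4: Z = R = 4140 Ω
  Z5: Z = 1/(jωC) = -j/(ω·C) = 0 - j2.958e+04 Ω
Step 3 — Bridge requires nodal analysis (the Z5 bridge couples midpoints C and D, so the two paths cannot be reduced to a simple series/parallel combination). Setting node B to ground and injecting 1 A at node A, the 3-node admittance system at A, C, D solves to V_A = Z_AB = 4.001 - j129.1 Ω = 129.2∠-88.2° Ω.

Z = 4.001 - j129.1 Ω = 129.2∠-88.2° Ω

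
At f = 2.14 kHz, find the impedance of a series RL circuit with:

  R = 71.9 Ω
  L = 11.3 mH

Step 1 — Angular frequency: ω = 2π·f = 2π·2140 = 1.345e+04 rad/s.
Step 2 — Component impedances:
  R: Z = R = 71.9 Ω
  L: Z = jωL = j·1.345e+04·0.0113 = 0 + j151.9 Ω
Step 3 — Series combination: Z_total = R + L = 71.9 + j151.9 Ω = 168.1∠64.7° Ω.

Z = 71.9 + j151.9 Ω = 168.1∠64.7° Ω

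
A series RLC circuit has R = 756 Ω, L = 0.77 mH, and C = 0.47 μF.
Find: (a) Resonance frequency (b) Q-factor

Step 1 — Resonance condition Im(Z)=0 gives ω₀ = 1/√(LC).
Step 2 — ω₀ = 1/√(0.00077·4.7e-07) = 5.257e+04 rad/s.
Step 3 — f₀ = ω₀/(2π) = 8366 Hz.
Step 4 — Series Q: Q = ω₀L/R = 5.257e+04·0.00077/756 = 0.05354.

(a) f₀ = 8366 Hz  (b) Q = 0.05354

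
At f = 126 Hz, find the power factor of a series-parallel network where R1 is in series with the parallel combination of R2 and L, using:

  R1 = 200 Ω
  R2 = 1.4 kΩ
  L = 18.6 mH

Step 1 — Angular frequency: ω = 2π·f = 2π·126 = 791.7 rad/s.
Step 2 — Component impedances:
  R1: Z = R = 200 Ω
  R2: Z = R = 1400 Ω
  L: Z = jωL = j·791.7·0.0186 = 0 + j14.73 Ω
Step 3 — Parallel branch: R2 || L = 1/(1/R2 + 1/L) = 0.1549 + j14.72 Ω.
Step 4 — Series with R1: Z_total = R1 + (R2 || L) = 200.2 + j14.72 Ω = 200.7∠4.2° Ω.
Step 5 — Power factor: PF = cos(φ) = Re(Z)/|Z| = 200.15/200.7 = 0.9973.
Step 6 — Type: Im(Z) = 14.72 ⇒ lagging (phase φ = 4.2°).

PF = 0.9973 (lagging, φ = 4.2°)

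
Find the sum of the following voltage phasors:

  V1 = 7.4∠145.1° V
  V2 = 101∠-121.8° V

Step 1 — Convert each phasor to rectangular form:
  V1 = 7.4·(cos(145.1°) + j·sin(145.1°)) = -6.069 + j4.234 V
  V2 = 101·(cos(-121.8°) + j·sin(-121.8°)) = -53.22 - j85.84 V
Step 2 — Sum components: V_total = -59.29 - j81.61 V.
Step 3 — Convert to polar: |V_total| = 100.9 V, ∠V_total = -126.0°.

V_total = 100.9∠-126.0° V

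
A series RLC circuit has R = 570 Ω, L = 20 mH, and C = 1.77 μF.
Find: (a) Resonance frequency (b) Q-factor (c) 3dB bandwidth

Step 1 — Resonance: ω₀ = 1/√(LC) = 1/√(0.02·1.77e-06) = 5315 rad/s.
Step 2 — f₀ = ω₀/(2π) = 845.9 Hz.
Step 3 — Series Q: Q = ω₀L/R = 5315·0.02/570 = 0.1865.
Step 4 — Bandwidth: Δω = ω₀/Q = 2.85e+04 rad/s; BW = Δω/(2π) = 4536 Hz.

(a) f₀ = 845.9 Hz  (b) Q = 0.1865  (c) BW = 4536 Hz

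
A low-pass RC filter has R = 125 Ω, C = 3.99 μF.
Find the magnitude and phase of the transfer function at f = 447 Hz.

Step 1 — Angular frequency: ω = 2π·447 = 2809 rad/s.
Step 2 — Transfer function: H(jω) = 1/(1 + jωRC).
Step 3 — Denominator: 1 + jωRC = 1 + j·2809·125·3.99e-06 = 1 + j1.401.
Step 4 — H = 0.3376 - j0.4729.
Step 5 — Magnitude: |H| = 0.581 (-4.7 dB); phase: φ = -54.5°.

|H| = 0.581 (-4.7 dB), φ = -54.5°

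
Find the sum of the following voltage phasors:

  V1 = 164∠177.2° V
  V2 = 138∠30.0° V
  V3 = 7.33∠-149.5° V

Step 1 — Convert each phasor to rectangular form:
  V1 = 164·(cos(177.2°) + j·sin(177.2°)) = -163.8 + j8.011 V
  V2 = 138·(cos(30.0°) + j·sin(30.0°)) = 119.5 + j69 V
  V3 = 7.33·(cos(-149.5°) + j·sin(-149.5°)) = -6.316 - j3.72 V
Step 2 — Sum components: V_total = -50.61 + j73.29 V.
Step 3 — Convert to polar: |V_total| = 89.07 V, ∠V_total = 124.6°.

V_total = 89.07∠124.6° V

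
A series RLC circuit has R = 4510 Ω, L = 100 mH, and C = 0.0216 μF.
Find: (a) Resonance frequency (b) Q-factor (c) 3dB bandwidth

Step 1 — Resonance: ω₀ = 1/√(LC) = 1/√(0.1·2.16e-08) = 2.152e+04 rad/s.
Step 2 — f₀ = ω₀/(2π) = 3424 Hz.
Step 3 — Series Q: Q = ω₀L/R = 2.152e+04·0.1/4510 = 0.4771.
Step 4 — Bandwidth: Δω = ω₀/Q = 4.51e+04 rad/s; BW = Δω/(2π) = 7178 Hz.

(a) f₀ = 3424 Hz  (b) Q = 0.4771  (c) BW = 7178 Hz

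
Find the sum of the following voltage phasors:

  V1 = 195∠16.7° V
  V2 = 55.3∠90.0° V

Step 1 — Convert each phasor to rectangular form:
  V1 = 195·(cos(16.7°) + j·sin(16.7°)) = 186.8 + j56.04 V
  V2 = 55.3·(cos(90.0°) + j·sin(90.0°)) = 0 + j55.3 V
Step 2 — Sum components: V_total = 186.8 + j111.3 V.
Step 3 — Convert to polar: |V_total| = 217.4 V, ∠V_total = 30.8°.

V_total = 217.4∠30.8° V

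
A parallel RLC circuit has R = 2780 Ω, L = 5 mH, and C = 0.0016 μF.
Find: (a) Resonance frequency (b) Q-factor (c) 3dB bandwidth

Step 1 — Resonance: ω₀ = 1/√(LC) = 1/√(0.005·1.6e-09) = 3.536e+05 rad/s.
Step 2 — f₀ = ω₀/(2π) = 5.627e+04 Hz.
Step 3 — Parallel Q: Q = R/(ω₀L) = 2780/(3.536e+05·0.005) = 1.573.
Step 4 — Bandwidth: Δω = ω₀/Q = 2.248e+05 rad/s; BW = Δω/(2π) = 3.578e+04 Hz.

(a) f₀ = 5.627e+04 Hz  (b) Q = 1.573  (c) BW = 3.578e+04 Hz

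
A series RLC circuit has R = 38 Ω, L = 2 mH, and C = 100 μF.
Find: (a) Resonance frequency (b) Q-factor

Step 1 — Resonance condition Im(Z)=0 gives ω₀ = 1/√(LC).
Step 2 — ω₀ = 1/√(0.002·0.0001) = 2236 rad/s.
Step 3 — f₀ = ω₀/(2π) = 355.9 Hz.
Step 4 — Series Q: Q = ω₀L/R = 2236·0.002/38 = 0.1177.

(a) f₀ = 355.9 Hz  (b) Q = 0.1177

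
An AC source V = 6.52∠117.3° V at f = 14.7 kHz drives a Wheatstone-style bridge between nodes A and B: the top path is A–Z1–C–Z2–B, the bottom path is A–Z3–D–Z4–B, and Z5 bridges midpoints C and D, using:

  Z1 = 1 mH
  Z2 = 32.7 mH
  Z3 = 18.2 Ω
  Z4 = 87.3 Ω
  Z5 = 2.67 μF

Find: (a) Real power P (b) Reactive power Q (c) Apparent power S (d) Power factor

Step 1 — Angular frequency: ω = 2π·f = 2π·1.47e+04 = 9.236e+04 rad/s.
Step 2 — Component impedances:
  Z1: Z = jωL = j·9.236e+04·0.001 = 0 + j92.36 Ω
  Z2: Z = jωL = j·9.236e+04·0.0327 = 0 + j3020 Ω
  Z3: Z = R = 18.2 Ω
  Z4: Z = R = 87.3 Ω
  Z5: Z = 1/(jωC) = -j/(ω·C) = 0 - j4.055 Ω
Step 3 — Bridge requires nodal analysis (the Z5 bridge couples midpoints C and D, so the two paths cannot be reduced to a simple series/parallel combination). Setting node B to ground and injecting 1 A at node A, the 3-node admittance system at A, C, D solves to V_A = Z_AB = 104.7 + j6.077 Ω = 104.9∠3.3° Ω.
Step 4 — Source phasor: V = 6.52∠117.3° V = -2.99 + j5.794 V.
Step 5 — Current: I = V / Z = -0.02527 + j0.05681 A = 0.06217∠114.0° A.
Step 6 — Complex power: S = V·I* = 0.4047 + j0.02349 VA.
Step 7 — Real power: P = Re(S) = 0.4047 W.
Step 8 — Reactive power: Q = Im(S) = 0.02349 VAR.
Step 9 — Apparent power: |S| = 0.4054 VA.
Step 10 — Power factor: PF = P/|S| = 0.9983 (lagging).

(a) P = 0.4047 W  (b) Q = 0.02349 VAR  (c) S = 0.4054 VA  (d) PF = 0.9983 (lagging)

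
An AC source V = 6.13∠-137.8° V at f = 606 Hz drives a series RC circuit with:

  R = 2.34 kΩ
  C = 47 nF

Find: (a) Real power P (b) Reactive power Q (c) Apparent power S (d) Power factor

Step 1 — Angular frequency: ω = 2π·f = 2π·606 = 3808 rad/s.
Step 2 — Component impedances:
  R: Z = R = 2340 Ω
  C: Z = 1/(jωC) = -j/(ω·C) = 0 - j5588 Ω
Step 3 — Series combination: Z_total = R + C = 2340 - j5588 Ω = 6058∠-67.3° Ω.
Step 4 — Source phasor: V = 6.13∠-137.8° V = -4.541 - j4.118 V.
Step 5 — Current: I = V / Z = 0.0003374 - j0.000954 A = 0.001012∠-70.5° A.
Step 6 — Complex power: S = V·I* = 0.002396 - j0.005721 VA.
Step 7 — Real power: P = Re(S) = 0.002396 W.
Step 8 — Reactive power: Q = Im(S) = -0.005721 VAR.
Step 9 — Apparent power: |S| = 0.006203 VA.
Step 10 — Power factor: PF = P/|S| = 0.3863 (leading).

(a) P = 0.002396 W  (b) Q = -0.005721 VAR  (c) S = 0.006203 VA  (d) PF = 0.3863 (leading)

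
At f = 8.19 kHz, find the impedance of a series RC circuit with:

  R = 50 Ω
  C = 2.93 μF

Step 1 — Angular frequency: ω = 2π·f = 2π·8190 = 5.146e+04 rad/s.
Step 2 — Component impedances:
  R: Z = R = 50 Ω
  C: Z = 1/(jωC) = -j/(ω·C) = 0 - j6.632 Ω
Step 3 — Series combination: Z_total = R + C = 50 - j6.632 Ω = 50.44∠-7.6° Ω.

Z = 50 - j6.632 Ω = 50.44∠-7.6° Ω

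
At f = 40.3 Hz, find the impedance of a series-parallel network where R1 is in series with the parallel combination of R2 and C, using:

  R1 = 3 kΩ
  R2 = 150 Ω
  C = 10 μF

Step 1 — Angular frequency: ω = 2π·f = 2π·40.3 = 253.2 rad/s.
Step 2 — Component impedances:
  R1: Z = R = 3000 Ω
  R2: Z = R = 150 Ω
  C: Z = 1/(jωC) = -j/(ω·C) = 0 - j394.9 Ω
Step 3 — Parallel branch: R2 || C = 1/(1/R2 + 1/C) = 131.1 - j49.79 Ω.
Step 4 — Series with R1: Z_total = R1 + (R2 || C) = 3131 - j49.79 Ω = 3131∠-0.9° Ω.

Z = 3131 - j49.79 Ω = 3131∠-0.9° Ω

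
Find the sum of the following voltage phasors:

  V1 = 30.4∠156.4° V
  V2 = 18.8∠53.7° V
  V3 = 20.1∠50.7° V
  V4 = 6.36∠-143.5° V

Step 1 — Convert each phasor to rectangular form:
  V1 = 30.4·(cos(156.4°) + j·sin(156.4°)) = -27.86 + j12.17 V
  V2 = 18.8·(cos(53.7°) + j·sin(53.7°)) = 11.13 + j15.15 V
  V3 = 20.1·(cos(50.7°) + j·sin(50.7°)) = 12.73 + j15.55 V
  V4 = 6.36·(cos(-143.5°) + j·sin(-143.5°)) = -5.113 - j3.783 V
Step 2 — Sum components: V_total = -9.109 + j39.09 V.
Step 3 — Convert to polar: |V_total| = 40.14 V, ∠V_total = 103.1°.

V_total = 40.14∠103.1° V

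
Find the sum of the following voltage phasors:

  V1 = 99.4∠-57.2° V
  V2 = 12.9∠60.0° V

Step 1 — Convert each phasor to rectangular form:
  V1 = 99.4·(cos(-57.2°) + j·sin(-57.2°)) = 53.85 - j83.55 V
  V2 = 12.9·(cos(60.0°) + j·sin(60.0°)) = 6.45 + j11.17 V
Step 2 — Sum components: V_total = 60.3 - j72.38 V.
Step 3 — Convert to polar: |V_total| = 94.2 V, ∠V_total = -50.2°.

V_total = 94.2∠-50.2° V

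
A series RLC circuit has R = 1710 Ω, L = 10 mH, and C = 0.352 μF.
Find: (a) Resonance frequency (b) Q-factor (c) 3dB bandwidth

Step 1 — Resonance: ω₀ = 1/√(LC) = 1/√(0.01·3.52e-07) = 1.685e+04 rad/s.
Step 2 — f₀ = ω₀/(2π) = 2683 Hz.
Step 3 — Series Q: Q = ω₀L/R = 1.685e+04·0.01/1710 = 0.09857.
Step 4 — Bandwidth: Δω = ω₀/Q = 1.71e+05 rad/s; BW = Δω/(2π) = 2.722e+04 Hz.

(a) f₀ = 2683 Hz  (b) Q = 0.09857  (c) BW = 2.722e+04 Hz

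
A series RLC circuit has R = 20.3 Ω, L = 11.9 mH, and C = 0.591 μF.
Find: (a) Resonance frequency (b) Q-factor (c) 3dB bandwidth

Step 1 — Resonance condition Im(Z)=0 gives ω₀ = 1/√(LC).
Step 2 — ω₀ = 1/√(0.0119·5.91e-07) = 1.192e+04 rad/s.
Step 3 — f₀ = ω₀/(2π) = 1898 Hz.
Step 4 — Series Q: Q = ω₀L/R = 1.192e+04·0.0119/20.3 = 6.99.
Step 5 — 3dB bandwidth: Δω = ω₀/Q = 1706 rad/s; BW = Δω/(2π) = 271.5 Hz.

(a) f₀ = 1898 Hz  (b) Q = 6.99  (c) BW = 271.5 Hz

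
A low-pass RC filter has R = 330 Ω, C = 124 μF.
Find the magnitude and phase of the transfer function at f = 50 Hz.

Step 1 — Angular frequency: ω = 2π·50 = 314.2 rad/s.
Step 2 — Transfer function: H(jω) = 1/(1 + jωRC).
Step 3 — Denominator: 1 + jωRC = 1 + j·314.2·330·0.000124 = 1 + j12.86.
Step 4 — H = 0.006015 - j0.07732.
Step 5 — Magnitude: |H| = 0.07755 (-22.2 dB); phase: φ = -85.6°.

|H| = 0.07755 (-22.2 dB), φ = -85.6°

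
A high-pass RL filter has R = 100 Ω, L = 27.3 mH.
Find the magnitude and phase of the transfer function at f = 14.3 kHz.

Step 1 — Angular frequency: ω = 2π·1.43e+04 = 8.985e+04 rad/s.
Step 2 — Transfer function: H(jω) = jωL/(R + jωL).
Step 3 — Numerator jωL = j·2453; denominator R + jωL = 100 + j2453.
Step 4 — H = 0.9983 + j0.0407.
Step 5 — Magnitude: |H| = 0.9992 (-0.0 dB); phase: φ = 2.3°.

|H| = 0.9992 (-0.0 dB), φ = 2.3°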